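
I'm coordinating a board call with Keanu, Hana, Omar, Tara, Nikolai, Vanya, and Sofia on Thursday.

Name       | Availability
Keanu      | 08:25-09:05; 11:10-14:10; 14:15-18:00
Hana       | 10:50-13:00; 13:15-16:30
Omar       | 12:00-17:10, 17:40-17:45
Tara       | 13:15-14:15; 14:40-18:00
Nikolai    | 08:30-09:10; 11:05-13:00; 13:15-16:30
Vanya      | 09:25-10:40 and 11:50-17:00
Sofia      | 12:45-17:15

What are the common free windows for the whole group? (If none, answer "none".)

13:15-14:10, 14:40-16:30

Keanu ∩ Hana: 11:10-13:00, 13:15-14:10, 14:15-16:30.
Keanu ∩ Hana ∩ Omar: 12:00-13:00, 13:15-14:10, 14:15-16:30.
Keanu ∩ Hana ∩ Omar ∩ Tara: 13:15-14:10, 14:40-16:30.
Keanu ∩ Hana ∩ Omar ∩ Tara ∩ Nikolai: 13:15-14:10, 14:40-16:30.
Keanu ∩ Hana ∩ Omar ∩ Tara ∩ Nikolai ∩ Vanya: 13:15-14:10, 14:40-16:30.
Keanu ∩ Hana ∩ Omar ∩ Tara ∩ Nikolai ∩ Vanya ∩ Sofia: 13:15-14:10, 14:40-16:30.
Those are the intersection windows.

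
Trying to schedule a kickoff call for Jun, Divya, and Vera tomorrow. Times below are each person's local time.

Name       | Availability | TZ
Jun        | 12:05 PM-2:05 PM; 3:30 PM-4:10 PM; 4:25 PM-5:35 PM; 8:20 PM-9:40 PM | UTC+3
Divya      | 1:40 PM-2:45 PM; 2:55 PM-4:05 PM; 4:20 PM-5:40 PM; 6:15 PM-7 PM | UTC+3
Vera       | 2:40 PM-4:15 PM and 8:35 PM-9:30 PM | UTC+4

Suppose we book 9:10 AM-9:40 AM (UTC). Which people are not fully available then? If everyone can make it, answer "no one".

Jun in UTC: 09:05-11:05, 12:30-13:10, 13:25-14:35, 17:20-18:40 (subtract 3h to convert from UTC+3).
Divya in UTC: 10:40-11:45, 11:55-13:05, 13:20-14:40, 15:15-16:00 (subtract 3h to convert from UTC+3).
Vera in UTC: 10:40-12:15, 16:35-17:30 (subtract 4h to convert from UTC+4).
Jun: free for 09:10-09:40. Divya: not fully free for 09:10-09:40. Vera: not fully free for 09:10-09:40.

Divya, Vera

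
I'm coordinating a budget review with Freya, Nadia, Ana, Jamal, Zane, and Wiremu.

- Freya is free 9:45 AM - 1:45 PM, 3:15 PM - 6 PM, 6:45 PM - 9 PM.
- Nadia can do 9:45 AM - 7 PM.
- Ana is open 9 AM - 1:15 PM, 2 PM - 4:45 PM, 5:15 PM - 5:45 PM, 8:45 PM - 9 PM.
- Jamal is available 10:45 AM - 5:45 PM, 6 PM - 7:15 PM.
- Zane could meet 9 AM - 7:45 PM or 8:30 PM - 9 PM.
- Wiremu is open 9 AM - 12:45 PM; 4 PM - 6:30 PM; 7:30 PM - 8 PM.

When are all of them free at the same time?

Freya ∩ Nadia: 09:45-13:45, 15:15-18:00, 18:45-19:00.
Freya ∩ Nadia ∩ Ana: 09:45-13:15, 15:15-16:45, 17:15-17:45.
Freya ∩ Nadia ∩ Ana ∩ Jamal: 10:45-13:15, 15:15-16:45, 17:15-17:45.
Freya ∩ Nadia ∩ Ana ∩ Jamal ∩ Zane: 10:45-13:15, 15:15-16:45, 17:15-17:45.
Freya ∩ Nadia ∩ Ana ∩ Jamal ∩ Zane ∩ Wiremu: 10:45-12:45, 16:00-16:45, 17:15-17:45.
Those are the intersection windows.

10:45-12:45, 16:00-16:45, 17:15-17:45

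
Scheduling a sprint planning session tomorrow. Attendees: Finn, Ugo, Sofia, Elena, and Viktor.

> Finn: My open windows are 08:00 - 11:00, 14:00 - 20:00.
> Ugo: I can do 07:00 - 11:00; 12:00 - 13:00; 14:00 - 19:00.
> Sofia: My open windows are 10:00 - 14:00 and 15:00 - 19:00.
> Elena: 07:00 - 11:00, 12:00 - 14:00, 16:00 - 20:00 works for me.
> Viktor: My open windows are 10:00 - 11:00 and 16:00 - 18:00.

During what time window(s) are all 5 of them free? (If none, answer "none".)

10:00-11:00, 16:00-18:00

Finn ∩ Ugo: 08:00-11:00, 14:00-19:00.
Finn ∩ Ugo ∩ Sofia: 10:00-11:00, 15:00-19:00.
Finn ∩ Ugo ∩ Sofia ∩ Elena: 10:00-11:00, 16:00-19:00.
Finn ∩ Ugo ∩ Sofia ∩ Elena ∩ Viktor: 10:00-11:00, 16:00-18:00.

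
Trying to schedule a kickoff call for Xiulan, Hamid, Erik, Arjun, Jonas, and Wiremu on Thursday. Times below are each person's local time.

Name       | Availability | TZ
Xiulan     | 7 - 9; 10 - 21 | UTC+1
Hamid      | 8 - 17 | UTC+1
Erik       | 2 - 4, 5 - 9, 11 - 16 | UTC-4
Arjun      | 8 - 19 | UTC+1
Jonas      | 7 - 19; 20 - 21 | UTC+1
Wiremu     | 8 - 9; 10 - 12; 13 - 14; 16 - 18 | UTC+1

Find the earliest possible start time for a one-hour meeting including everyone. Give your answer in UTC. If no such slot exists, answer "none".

Xiulan in UTC: 06:00-08:00, 09:00-20:00 (subtract 1h to convert from UTC+1).
Hamid in UTC: 07:00-16:00 (subtract 1h to convert from UTC+1).
Erik in UTC: 06:00-08:00, 09:00-13:00, 15:00-20:00 (add 4h to convert from UTC-4).
Arjun in UTC: 07:00-18:00 (subtract 1h to convert from UTC+1).
Jonas in UTC: 06:00-18:00, 19:00-20:00 (subtract 1h to convert from UTC+1).
Wiremu in UTC: 07:00-08:00, 09:00-11:00, 12:00-13:00, 15:00-17:00 (subtract 1h to convert from UTC+1).
Xiulan ∩ Hamid: 07:00-08:00, 09:00-16:00.
Xiulan ∩ Hamid ∩ Erik: 07:00-08:00, 09:00-13:00, 15:00-16:00.
Xiulan ∩ Hamid ∩ Erik ∩ Arjun: 07:00-08:00, 09:00-13:00, 15:00-16:00.
Xiulan ∩ Hamid ∩ Erik ∩ Arjun ∩ Jonas: 07:00-08:00, 09:00-13:00, 15:00-16:00.
Xiulan ∩ Hamid ∩ Erik ∩ Arjun ∩ Jonas ∩ Wiremu: 07:00-08:00, 09:00-11:00, 12:00-13:00, 15:00-16:00.
The first common window of at least 60 minutes is 07:00-08:00, so the earliest start is 07:00.

07:00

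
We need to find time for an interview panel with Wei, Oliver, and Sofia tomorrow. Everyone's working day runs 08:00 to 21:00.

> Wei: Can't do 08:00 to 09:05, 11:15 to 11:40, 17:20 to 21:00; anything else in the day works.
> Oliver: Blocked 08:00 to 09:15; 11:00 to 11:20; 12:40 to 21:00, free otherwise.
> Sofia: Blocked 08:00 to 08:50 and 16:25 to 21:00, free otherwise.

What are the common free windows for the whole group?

09:15-11:00, 11:40-12:40

Wei free: 09:05-11:15, 11:40-17:20 (invert busy blocks within the working day).
Oliver free: 09:15-11:00, 11:20-12:40 (invert busy blocks within the working day).
Sofia free: 08:50-16:25 (invert busy blocks within the working day).
Wei ∩ Oliver: 09:15-11:00, 11:40-12:40.
Wei ∩ Oliver ∩ Sofia: 09:15-11:00, 11:40-12:40.
Those are the intersection windows.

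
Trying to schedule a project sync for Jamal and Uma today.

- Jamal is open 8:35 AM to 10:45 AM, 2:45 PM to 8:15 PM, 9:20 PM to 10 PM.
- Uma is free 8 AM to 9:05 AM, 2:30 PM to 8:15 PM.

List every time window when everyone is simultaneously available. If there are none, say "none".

Jamal ∩ Uma: 08:35-09:05, 14:45-20:15.
So the common availability across everyone is 08:35-09:05, 14:45-20:15.

08:35-09:05, 14:45-20:15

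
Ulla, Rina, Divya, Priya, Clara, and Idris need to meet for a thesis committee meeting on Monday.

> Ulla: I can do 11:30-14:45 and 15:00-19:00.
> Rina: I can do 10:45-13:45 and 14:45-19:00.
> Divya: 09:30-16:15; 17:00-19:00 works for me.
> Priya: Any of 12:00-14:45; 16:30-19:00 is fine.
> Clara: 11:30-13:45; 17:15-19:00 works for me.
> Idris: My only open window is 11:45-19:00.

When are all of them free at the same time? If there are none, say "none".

Ulla ∩ Rina: 11:30-13:45, 15:00-19:00.
Ulla ∩ Rina ∩ Divya: 11:30-13:45, 15:00-16:15, 17:00-19:00.
Ulla ∩ Rina ∩ Divya ∩ Priya: 12:00-13:45, 17:00-19:00.
Ulla ∩ Rina ∩ Divya ∩ Priya ∩ Clara: 12:00-13:45, 17:15-19:00.
Ulla ∩ Rina ∩ Divya ∩ Priya ∩ Clara ∩ Idris: 12:00-13:45, 17:15-19:00.
Those are the intersection windows.

12:00-13:45, 17:15-19:00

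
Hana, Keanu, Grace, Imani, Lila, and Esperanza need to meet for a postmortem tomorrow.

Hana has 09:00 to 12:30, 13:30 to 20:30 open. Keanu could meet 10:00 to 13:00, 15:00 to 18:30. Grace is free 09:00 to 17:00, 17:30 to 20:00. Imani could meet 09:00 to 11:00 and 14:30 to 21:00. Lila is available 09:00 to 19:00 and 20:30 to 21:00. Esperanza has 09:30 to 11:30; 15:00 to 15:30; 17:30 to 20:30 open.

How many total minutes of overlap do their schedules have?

150

Hana ∩ Keanu: 10:00-12:30, 15:00-18:30.
Hana ∩ Keanu ∩ Grace: 10:00-12:30, 15:00-17:00, 17:30-18:30.
Hana ∩ Keanu ∩ Grace ∩ Imani: 10:00-11:00, 15:00-17:00, 17:30-18:30.
Hana ∩ Keanu ∩ Grace ∩ Imani ∩ Lila: 10:00-11:00, 15:00-17:00, 17:30-18:30.
Hana ∩ Keanu ∩ Grace ∩ Imani ∩ Lila ∩ Esperanza: 10:00-11:00, 15:00-15:30, 17:30-18:30.
Summing the common windows: 60 + 30 + 60 = 150 minutes.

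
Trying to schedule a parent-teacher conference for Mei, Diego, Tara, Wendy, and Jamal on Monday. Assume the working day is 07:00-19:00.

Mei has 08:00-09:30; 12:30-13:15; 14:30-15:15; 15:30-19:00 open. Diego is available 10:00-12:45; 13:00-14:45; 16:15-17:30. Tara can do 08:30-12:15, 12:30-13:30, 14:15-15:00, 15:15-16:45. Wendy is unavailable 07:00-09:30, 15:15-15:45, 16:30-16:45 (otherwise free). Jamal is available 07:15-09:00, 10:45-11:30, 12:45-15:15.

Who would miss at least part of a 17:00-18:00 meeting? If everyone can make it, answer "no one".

Diego, Jamal, Tara

Mei free: 08:00-09:30, 12:30-13:15, 14:30-15:15, 15:30-19:00.
Diego free: 10:00-12:45, 13:00-14:45, 16:15-17:30.
Tara free: 08:30-12:15, 12:30-13:30, 14:15-15:00, 15:15-16:45.
Wendy free: 09:30-15:15, 15:45-16:30, 16:45-19:00 (invert busy blocks within the working day).
Jamal free: 07:15-09:00, 10:45-11:30, 12:45-15:15.
Mei: free for 17:00-18:00. Diego: not fully free for 17:00-18:00. Tara: not fully free for 17:00-18:00. Wendy: free for 17:00-18:00. Jamal: not fully free for 17:00-18:00.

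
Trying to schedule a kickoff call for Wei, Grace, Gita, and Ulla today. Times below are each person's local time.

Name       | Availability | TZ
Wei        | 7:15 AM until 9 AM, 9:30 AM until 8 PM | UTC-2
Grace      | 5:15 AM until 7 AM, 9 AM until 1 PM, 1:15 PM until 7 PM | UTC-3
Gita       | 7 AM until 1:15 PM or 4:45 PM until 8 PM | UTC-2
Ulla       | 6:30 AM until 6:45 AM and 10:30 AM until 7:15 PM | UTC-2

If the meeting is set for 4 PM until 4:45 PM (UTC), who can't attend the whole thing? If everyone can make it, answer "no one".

Gita, Grace

Wei in UTC: 09:15-11:00, 11:30-22:00 (add 2h to convert from UTC-2).
Grace in UTC: 08:15-10:00, 12:00-16:00, 16:15-22:00 (add 3h to convert from UTC-3).
Gita in UTC: 09:00-15:15, 18:45-22:00 (add 2h to convert from UTC-2).
Ulla in UTC: 08:30-08:45, 12:30-21:15 (add 2h to convert from UTC-2).
Wei: free for 16:00-16:45. Grace: not fully free for 16:00-16:45. Gita: not fully free for 16:00-16:45. Ulla: free for 16:00-16:45.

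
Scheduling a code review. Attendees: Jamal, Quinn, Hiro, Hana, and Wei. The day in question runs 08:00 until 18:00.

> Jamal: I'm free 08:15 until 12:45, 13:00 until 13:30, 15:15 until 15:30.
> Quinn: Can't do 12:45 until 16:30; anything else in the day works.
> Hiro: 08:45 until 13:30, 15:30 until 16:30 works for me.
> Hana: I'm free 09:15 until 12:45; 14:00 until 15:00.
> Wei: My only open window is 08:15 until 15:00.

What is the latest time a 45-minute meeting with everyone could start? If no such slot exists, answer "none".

12:00

Jamal free: 08:15-12:45, 13:00-13:30, 15:15-15:30.
Quinn free: 08:00-12:45, 16:30-18:00 (invert busy blocks within the working day).
Hiro free: 08:45-13:30, 15:30-16:30.
Hana free: 09:15-12:45, 14:00-15:00.
Wei free: 08:15-15:00.
Jamal ∩ Quinn: 08:15-12:45.
Jamal ∩ Quinn ∩ Hiro: 08:45-12:45.
Jamal ∩ Quinn ∩ Hiro ∩ Hana: 09:15-12:45.
Jamal ∩ Quinn ∩ Hiro ∩ Hana ∩ Wei: 09:15-12:45.
So the common availability across everyone is 09:15-12:45.
The last common window of at least 45 minutes is 09:15-12:45; a 45-minute meeting can start as late as 12:00 and still end by 12:45.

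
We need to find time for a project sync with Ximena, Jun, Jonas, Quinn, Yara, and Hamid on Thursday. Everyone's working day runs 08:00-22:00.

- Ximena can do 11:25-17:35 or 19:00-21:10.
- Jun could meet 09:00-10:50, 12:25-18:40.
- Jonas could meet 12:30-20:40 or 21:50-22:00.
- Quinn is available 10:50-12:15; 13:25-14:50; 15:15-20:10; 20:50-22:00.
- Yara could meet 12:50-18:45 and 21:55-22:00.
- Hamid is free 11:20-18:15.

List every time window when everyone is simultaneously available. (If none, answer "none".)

13:25-14:50, 15:15-17:35

Ximena ∩ Jun: 12:25-17:35.
Ximena ∩ Jun ∩ Jonas: 12:30-17:35.
Ximena ∩ Jun ∩ Jonas ∩ Quinn: 13:25-14:50, 15:15-17:35.
Ximena ∩ Jun ∩ Jonas ∩ Quinn ∩ Yara: 13:25-14:50, 15:15-17:35.
Ximena ∩ Jun ∩ Jonas ∩ Quinn ∩ Yara ∩ Hamid: 13:25-14:50, 15:15-17:35.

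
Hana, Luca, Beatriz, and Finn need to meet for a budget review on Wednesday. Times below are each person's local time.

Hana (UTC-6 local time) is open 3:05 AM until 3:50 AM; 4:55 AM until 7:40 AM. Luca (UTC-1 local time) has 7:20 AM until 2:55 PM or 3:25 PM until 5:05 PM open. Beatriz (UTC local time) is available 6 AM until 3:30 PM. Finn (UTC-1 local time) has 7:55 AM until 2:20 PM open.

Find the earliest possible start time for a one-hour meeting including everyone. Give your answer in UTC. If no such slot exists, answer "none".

Hana in UTC: 09:05-09:50, 10:55-13:40 (add 6h to convert from UTC-6).
Luca in UTC: 08:20-15:55, 16:25-18:05 (add 1h to convert from UTC-1).
Beatriz in UTC: 06:00-15:30.
Finn in UTC: 08:55-15:20 (add 1h to convert from UTC-1).
Hana ∩ Luca: 09:05-09:50, 10:55-13:40.
Hana ∩ Luca ∩ Beatriz: 09:05-09:50, 10:55-13:40.
Hana ∩ Luca ∩ Beatriz ∩ Finn: 09:05-09:50, 10:55-13:40.
Those are the intersection windows.
The first common window of at least 60 minutes is 10:55-13:40, so the earliest start is 10:55.

10:55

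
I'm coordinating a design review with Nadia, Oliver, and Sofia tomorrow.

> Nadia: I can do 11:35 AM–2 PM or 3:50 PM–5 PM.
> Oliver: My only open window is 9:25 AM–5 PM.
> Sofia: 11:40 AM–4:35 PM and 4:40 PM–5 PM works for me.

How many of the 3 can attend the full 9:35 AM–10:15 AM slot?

1

Oliver can make the full 09:35-10:15 slot — that's 1.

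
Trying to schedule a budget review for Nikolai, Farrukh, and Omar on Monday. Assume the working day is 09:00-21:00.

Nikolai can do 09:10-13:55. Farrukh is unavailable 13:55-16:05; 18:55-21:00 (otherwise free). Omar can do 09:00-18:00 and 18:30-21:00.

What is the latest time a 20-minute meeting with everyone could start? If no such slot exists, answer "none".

13:35

Nikolai free: 09:10-13:55.
Farrukh free: 09:00-13:55, 16:05-18:55 (invert busy blocks within the working day).
Omar free: 09:00-18:00, 18:30-21:00.
Nikolai ∩ Farrukh: 09:10-13:55.
Nikolai ∩ Farrukh ∩ Omar: 09:10-13:55.
The last common window of at least 20 minutes is 09:10-13:55; a 20-minute meeting can start as late as 13:35 and still end by 13:55.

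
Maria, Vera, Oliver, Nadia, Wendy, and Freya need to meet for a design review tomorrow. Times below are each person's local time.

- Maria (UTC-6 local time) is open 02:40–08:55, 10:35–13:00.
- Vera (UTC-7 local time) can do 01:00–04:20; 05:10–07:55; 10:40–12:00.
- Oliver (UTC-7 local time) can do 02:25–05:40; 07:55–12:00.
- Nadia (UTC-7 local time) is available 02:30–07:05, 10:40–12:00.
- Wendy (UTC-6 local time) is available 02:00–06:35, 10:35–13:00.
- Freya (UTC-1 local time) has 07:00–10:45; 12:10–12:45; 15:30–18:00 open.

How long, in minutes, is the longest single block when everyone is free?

Maria in UTC: 08:40-14:55, 16:35-19:00 (add 6h to convert from UTC-6).
Vera in UTC: 08:00-11:20, 12:10-14:55, 17:40-19:00 (add 7h to convert from UTC-7).
Oliver in UTC: 09:25-12:40, 14:55-19:00 (add 7h to convert from UTC-7).
Nadia in UTC: 09:30-14:05, 17:40-19:00 (add 7h to convert from UTC-7).
Wendy in UTC: 08:00-12:35, 16:35-19:00 (add 6h to convert from UTC-6).
Freya in UTC: 08:00-11:45, 13:10-13:45, 16:30-19:00 (add 1h to convert from UTC-1).
Maria ∩ Vera: 08:40-11:20, 12:10-14:55, 17:40-19:00.
Maria ∩ Vera ∩ Oliver: 09:25-11:20, 12:10-12:40, 17:40-19:00.
Maria ∩ Vera ∩ Oliver ∩ Nadia: 09:30-11:20, 12:10-12:40, 17:40-19:00.
Maria ∩ Vera ∩ Oliver ∩ Nadia ∩ Wendy: 09:30-11:20, 12:10-12:35, 17:40-19:00.
Maria ∩ Vera ∩ Oliver ∩ Nadia ∩ Wendy ∩ Freya: 09:30-11:20, 17:40-19:00.
The longest is 09:30-11:20 at 110 minutes.

110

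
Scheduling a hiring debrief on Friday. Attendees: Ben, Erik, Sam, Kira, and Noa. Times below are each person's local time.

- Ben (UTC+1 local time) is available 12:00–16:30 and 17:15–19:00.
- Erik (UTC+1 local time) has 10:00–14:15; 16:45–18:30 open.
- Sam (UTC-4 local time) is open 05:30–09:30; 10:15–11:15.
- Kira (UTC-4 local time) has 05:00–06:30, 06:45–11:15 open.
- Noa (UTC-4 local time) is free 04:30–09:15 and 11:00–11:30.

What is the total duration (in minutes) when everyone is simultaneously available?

135

Ben in UTC: 11:00-15:30, 16:15-18:00 (subtract 1h to convert from UTC+1).
Erik in UTC: 09:00-13:15, 15:45-17:30 (subtract 1h to convert from UTC+1).
Sam in UTC: 09:30-13:30, 14:15-15:15 (add 4h to convert from UTC-4).
Kira in UTC: 09:00-10:30, 10:45-15:15 (add 4h to convert from UTC-4).
Noa in UTC: 08:30-13:15, 15:00-15:30 (add 4h to convert from UTC-4).
Ben ∩ Erik: 11:00-13:15, 16:15-17:30.
Ben ∩ Erik ∩ Sam: 11:00-13:15.
Ben ∩ Erik ∩ Sam ∩ Kira: 11:00-13:15.
Ben ∩ Erik ∩ Sam ∩ Kira ∩ Noa: 11:00-13:15.
Those are the intersection windows.
That's a single block of 135 minutes.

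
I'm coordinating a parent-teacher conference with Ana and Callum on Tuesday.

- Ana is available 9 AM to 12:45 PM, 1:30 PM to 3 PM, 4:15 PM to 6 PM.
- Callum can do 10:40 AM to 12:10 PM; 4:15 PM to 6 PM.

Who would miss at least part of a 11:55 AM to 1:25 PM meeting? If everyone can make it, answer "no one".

Ana, Callum

Ana: not fully free for 11:55-13:25. Callum: not fully free for 11:55-13:25.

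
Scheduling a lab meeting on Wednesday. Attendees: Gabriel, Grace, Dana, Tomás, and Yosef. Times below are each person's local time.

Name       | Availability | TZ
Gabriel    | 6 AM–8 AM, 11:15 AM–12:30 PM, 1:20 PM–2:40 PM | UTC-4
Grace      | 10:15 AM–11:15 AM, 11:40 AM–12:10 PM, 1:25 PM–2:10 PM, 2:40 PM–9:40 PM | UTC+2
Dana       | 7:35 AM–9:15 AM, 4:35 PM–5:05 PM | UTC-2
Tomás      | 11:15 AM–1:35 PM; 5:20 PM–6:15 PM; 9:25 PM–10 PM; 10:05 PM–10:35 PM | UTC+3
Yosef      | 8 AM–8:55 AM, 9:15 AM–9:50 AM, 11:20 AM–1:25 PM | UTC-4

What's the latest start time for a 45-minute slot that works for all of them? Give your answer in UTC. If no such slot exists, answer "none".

Gabriel in UTC: 10:00-12:00, 15:15-16:30, 17:20-18:40 (add 4h to convert from UTC-4).
Grace in UTC: 08:15-09:15, 09:40-10:10, 11:25-12:10, 12:40-19:40 (subtract 2h to convert from UTC+2).
Dana in UTC: 09:35-11:15, 18:35-19:05 (add 2h to convert from UTC-2).
Tomás in UTC: 08:15-10:35, 14:20-15:15, 18:25-19:00, 19:05-19:35 (subtract 3h to convert from UTC+3).
Yosef in UTC: 12:00-12:55, 13:15-13:50, 15:20-17:25 (add 4h to convert from UTC-4).
Gabriel ∩ Grace: 10:00-10:10, 11:25-12:00, 15:15-16:30, 17:20-18:40.
Gabriel ∩ Grace ∩ Dana: 10:00-10:10, 18:35-18:40.
Gabriel ∩ Grace ∩ Dana ∩ Tomás: 10:00-10:10, 18:35-18:40.
Gabriel ∩ Grace ∩ Dana ∩ Tomás ∩ Yosef: ∅.
There is no time when everyone is free.
No common window is at least 45 minutes long.

none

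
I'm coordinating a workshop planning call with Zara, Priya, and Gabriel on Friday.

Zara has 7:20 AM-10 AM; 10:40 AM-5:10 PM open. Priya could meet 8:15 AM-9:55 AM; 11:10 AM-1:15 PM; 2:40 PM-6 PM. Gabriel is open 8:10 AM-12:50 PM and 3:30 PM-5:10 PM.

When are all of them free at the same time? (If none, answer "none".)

Zara ∩ Priya: 08:15-09:55, 11:10-13:15, 14:40-17:10.
Zara ∩ Priya ∩ Gabriel: 08:15-09:55, 11:10-12:50, 15:30-17:10.

08:15-09:55, 11:10-12:50, 15:30-17:10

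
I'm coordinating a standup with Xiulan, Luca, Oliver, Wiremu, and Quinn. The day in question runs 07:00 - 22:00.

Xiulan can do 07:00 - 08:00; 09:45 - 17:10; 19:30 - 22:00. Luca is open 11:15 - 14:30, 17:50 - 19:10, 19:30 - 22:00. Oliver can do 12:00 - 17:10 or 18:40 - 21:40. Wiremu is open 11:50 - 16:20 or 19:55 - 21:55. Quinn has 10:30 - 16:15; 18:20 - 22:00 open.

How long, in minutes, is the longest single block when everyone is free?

Xiulan ∩ Luca: 11:15-14:30, 19:30-22:00.
Xiulan ∩ Luca ∩ Oliver: 12:00-14:30, 19:30-21:40.
Xiulan ∩ Luca ∩ Oliver ∩ Wiremu: 12:00-14:30, 19:55-21:40.
Xiulan ∩ Luca ∩ Oliver ∩ Wiremu ∩ Quinn: 12:00-14:30, 19:55-21:40.
Those are the intersection windows.
The longest is 12:00-14:30 at 150 minutes.

150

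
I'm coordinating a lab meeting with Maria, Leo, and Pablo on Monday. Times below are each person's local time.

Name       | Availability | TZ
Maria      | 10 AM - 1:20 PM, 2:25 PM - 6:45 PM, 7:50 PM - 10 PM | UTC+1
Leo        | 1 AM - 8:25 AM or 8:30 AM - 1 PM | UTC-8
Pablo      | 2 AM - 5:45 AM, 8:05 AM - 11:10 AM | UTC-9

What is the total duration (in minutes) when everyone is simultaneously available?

Maria in UTC: 09:00-12:20, 13:25-17:45, 18:50-21:00 (subtract 1h to convert from UTC+1).
Leo in UTC: 09:00-16:25, 16:30-21:00 (add 8h to convert from UTC-8).
Pablo in UTC: 11:00-14:45, 17:05-20:10 (add 9h to convert from UTC-9).
Maria ∩ Leo: 09:00-12:20, 13:25-16:25, 16:30-17:45, 18:50-21:00.
Maria ∩ Leo ∩ Pablo: 11:00-12:20, 13:25-14:45, 17:05-17:45, 18:50-20:10.
So the common availability across everyone is 11:00-12:20, 13:25-14:45, 17:05-17:45, 18:50-20:10.
Summing the common windows: 80 + 80 + 40 + 80 = 280 minutes.

280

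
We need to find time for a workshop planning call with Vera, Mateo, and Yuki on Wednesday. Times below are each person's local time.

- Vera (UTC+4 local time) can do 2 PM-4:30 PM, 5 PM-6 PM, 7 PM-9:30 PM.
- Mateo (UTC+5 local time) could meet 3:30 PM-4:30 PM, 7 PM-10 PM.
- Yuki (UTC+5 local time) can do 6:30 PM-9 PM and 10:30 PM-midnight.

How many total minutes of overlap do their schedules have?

60

Vera in UTC: 10:00-12:30, 13:00-14:00, 15:00-17:30 (subtract 4h to convert from UTC+4).
Mateo in UTC: 10:30-11:30, 14:00-17:00 (subtract 5h to convert from UTC+5).
Yuki in UTC: 13:30-16:00, 17:30-19:00 (subtract 5h to convert from UTC+5).
Vera ∩ Mateo: 10:30-11:30, 15:00-17:00.
Vera ∩ Mateo ∩ Yuki: 15:00-16:00.
Those are the intersection windows.
That's a single block of 60 minutes.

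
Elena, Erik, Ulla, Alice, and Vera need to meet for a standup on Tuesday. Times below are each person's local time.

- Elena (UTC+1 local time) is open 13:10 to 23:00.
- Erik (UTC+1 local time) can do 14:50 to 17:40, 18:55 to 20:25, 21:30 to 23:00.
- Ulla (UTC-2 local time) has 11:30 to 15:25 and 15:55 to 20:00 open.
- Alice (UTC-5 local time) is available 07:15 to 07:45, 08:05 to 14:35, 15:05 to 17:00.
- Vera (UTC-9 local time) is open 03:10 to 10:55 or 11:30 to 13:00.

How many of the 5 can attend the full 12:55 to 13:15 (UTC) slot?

2

Elena in UTC: 12:10-22:00 (subtract 1h to convert from UTC+1).
Erik in UTC: 13:50-16:40, 17:55-19:25, 20:30-22:00 (subtract 1h to convert from UTC+1).
Ulla in UTC: 13:30-17:25, 17:55-22:00 (add 2h to convert from UTC-2).
Alice in UTC: 12:15-12:45, 13:05-19:35, 20:05-22:00 (add 5h to convert from UTC-5).
Vera in UTC: 12:10-19:55, 20:30-22:00 (add 9h to convert from UTC-9).
Elena and Vera can make the full 12:55-13:15 slot — that's 2.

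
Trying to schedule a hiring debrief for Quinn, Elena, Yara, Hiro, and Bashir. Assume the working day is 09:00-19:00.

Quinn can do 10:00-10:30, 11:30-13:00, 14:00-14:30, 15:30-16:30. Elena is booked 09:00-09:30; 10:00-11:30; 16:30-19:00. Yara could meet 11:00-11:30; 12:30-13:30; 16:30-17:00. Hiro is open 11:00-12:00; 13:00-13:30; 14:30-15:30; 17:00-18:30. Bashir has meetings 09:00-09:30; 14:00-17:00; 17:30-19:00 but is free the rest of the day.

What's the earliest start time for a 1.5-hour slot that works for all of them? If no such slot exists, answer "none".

none

Quinn free: 10:00-10:30, 11:30-13:00, 14:00-14:30, 15:30-16:30.
Elena free: 09:30-10:00, 11:30-16:30 (invert busy blocks within the working day).
Yara free: 11:00-11:30, 12:30-13:30, 16:30-17:00.
Hiro free: 11:00-12:00, 13:00-13:30, 14:30-15:30, 17:00-18:30.
Bashir free: 09:30-14:00, 17:00-17:30 (invert busy blocks within the working day).
Quinn ∩ Elena: 11:30-13:00, 14:00-14:30, 15:30-16:30.
Quinn ∩ Elena ∩ Yara: 12:30-13:00.
Quinn ∩ Elena ∩ Yara ∩ Hiro: ∅.
Quinn ∩ Elena ∩ Yara ∩ Hiro ∩ Bashir: ∅.
There is no time when everyone is free.
No common window is at least 90 minutes long.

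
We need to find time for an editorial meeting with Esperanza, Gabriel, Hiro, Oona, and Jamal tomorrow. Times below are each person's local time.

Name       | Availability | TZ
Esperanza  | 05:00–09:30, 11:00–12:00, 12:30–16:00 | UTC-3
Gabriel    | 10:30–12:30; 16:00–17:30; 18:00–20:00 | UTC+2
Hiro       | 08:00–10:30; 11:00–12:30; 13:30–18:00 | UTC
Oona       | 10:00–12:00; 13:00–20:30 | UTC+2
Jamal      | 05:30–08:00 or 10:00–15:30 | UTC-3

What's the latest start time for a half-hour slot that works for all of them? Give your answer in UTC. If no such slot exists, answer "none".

Esperanza in UTC: 08:00-12:30, 14:00-15:00, 15:30-19:00 (add 3h to convert from UTC-3).
Gabriel in UTC: 08:30-10:30, 14:00-15:30, 16:00-18:00 (subtract 2h to convert from UTC+2).
Hiro in UTC: 08:00-10:30, 11:00-12:30, 13:30-18:00.
Oona in UTC: 08:00-10:00, 11:00-18:30 (subtract 2h to convert from UTC+2).
Jamal in UTC: 08:30-11:00, 13:00-18:30 (add 3h to convert from UTC-3).
Esperanza ∩ Gabriel: 08:30-10:30, 14:00-15:00, 16:00-18:00.
Esperanza ∩ Gabriel ∩ Hiro: 08:30-10:30, 14:00-15:00, 16:00-18:00.
Esperanza ∩ Gabriel ∩ Hiro ∩ Oona: 08:30-10:00, 14:00-15:00, 16:00-18:00.
Esperanza ∩ Gabriel ∩ Hiro ∩ Oona ∩ Jamal: 08:30-10:00, 14:00-15:00, 16:00-18:00.
The last common window of at least 30 minutes is 16:00-18:00; a 30-minute meeting can start as late as 17:30 and still end by 18:00.

17:30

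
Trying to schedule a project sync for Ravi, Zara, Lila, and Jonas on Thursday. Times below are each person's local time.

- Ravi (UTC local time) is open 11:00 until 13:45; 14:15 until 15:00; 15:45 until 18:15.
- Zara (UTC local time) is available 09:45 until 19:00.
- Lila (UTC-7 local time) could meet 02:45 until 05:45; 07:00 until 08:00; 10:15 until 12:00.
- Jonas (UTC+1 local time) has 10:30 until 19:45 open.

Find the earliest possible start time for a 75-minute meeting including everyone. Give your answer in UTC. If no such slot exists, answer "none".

11:00

Ravi in UTC: 11:00-13:45, 14:15-15:00, 15:45-18:15.
Zara in UTC: 09:45-19:00.
Lila in UTC: 09:45-12:45, 14:00-15:00, 17:15-19:00 (add 7h to convert from UTC-7).
Jonas in UTC: 09:30-18:45 (subtract 1h to convert from UTC+1).
Ravi ∩ Zara: 11:00-13:45, 14:15-15:00, 15:45-18:15.
Ravi ∩ Zara ∩ Lila: 11:00-12:45, 14:15-15:00, 17:15-18:15.
Ravi ∩ Zara ∩ Lila ∩ Jonas: 11:00-12:45, 14:15-15:00, 17:15-18:15.
The first common window of at least 75 minutes is 11:00-12:45, so the earliest start is 11:00.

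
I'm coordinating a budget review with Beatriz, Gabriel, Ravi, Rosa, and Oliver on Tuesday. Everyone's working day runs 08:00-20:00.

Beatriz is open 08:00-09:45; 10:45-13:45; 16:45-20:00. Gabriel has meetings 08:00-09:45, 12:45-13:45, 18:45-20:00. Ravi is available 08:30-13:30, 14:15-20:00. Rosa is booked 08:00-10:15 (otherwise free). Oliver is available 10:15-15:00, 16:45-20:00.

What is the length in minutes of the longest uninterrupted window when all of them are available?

120

Beatriz free: 08:00-09:45, 10:45-13:45, 16:45-20:00.
Gabriel free: 09:45-12:45, 13:45-18:45 (invert busy blocks within the working day).
Ravi free: 08:30-13:30, 14:15-20:00.
Rosa free: 10:15-20:00 (invert busy blocks within the working day).
Oliver free: 10:15-15:00, 16:45-20:00.
Beatriz ∩ Gabriel: 10:45-12:45, 16:45-18:45.
Beatriz ∩ Gabriel ∩ Ravi: 10:45-12:45, 16:45-18:45.
Beatriz ∩ Gabriel ∩ Ravi ∩ Rosa: 10:45-12:45, 16:45-18:45.
Beatriz ∩ Gabriel ∩ Ravi ∩ Rosa ∩ Oliver: 10:45-12:45, 16:45-18:45.
The longest is 10:45-12:45 at 120 minutes.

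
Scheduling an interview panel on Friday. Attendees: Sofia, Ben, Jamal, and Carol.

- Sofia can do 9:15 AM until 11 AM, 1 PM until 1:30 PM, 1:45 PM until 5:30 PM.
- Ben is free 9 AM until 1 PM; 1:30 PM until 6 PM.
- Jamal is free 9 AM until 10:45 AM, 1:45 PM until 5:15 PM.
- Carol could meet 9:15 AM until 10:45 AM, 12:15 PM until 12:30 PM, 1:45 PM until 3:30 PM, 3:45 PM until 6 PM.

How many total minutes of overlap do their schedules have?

Sofia ∩ Ben: 09:15-11:00, 13:45-17:30.
Sofia ∩ Ben ∩ Jamal: 09:15-10:45, 13:45-17:15.
Sofia ∩ Ben ∩ Jamal ∩ Carol: 09:15-10:45, 13:45-15:30, 15:45-17:15.
Those are the intersection windows.
Summing the common windows: 90 + 105 + 90 = 285 minutes.

285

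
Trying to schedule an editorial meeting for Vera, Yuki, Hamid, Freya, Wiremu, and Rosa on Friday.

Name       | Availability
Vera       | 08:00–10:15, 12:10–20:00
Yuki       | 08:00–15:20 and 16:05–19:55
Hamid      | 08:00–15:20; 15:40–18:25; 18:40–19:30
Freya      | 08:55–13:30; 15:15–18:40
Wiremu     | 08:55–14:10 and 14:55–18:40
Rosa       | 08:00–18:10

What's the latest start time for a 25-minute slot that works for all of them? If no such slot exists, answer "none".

17:45

Vera ∩ Yuki: 08:00-10:15, 12:10-15:20, 16:05-19:55.
Vera ∩ Yuki ∩ Hamid: 08:00-10:15, 12:10-15:20, 16:05-18:25, 18:40-19:30.
Vera ∩ Yuki ∩ Hamid ∩ Freya: 08:55-10:15, 12:10-13:30, 15:15-15:20, 16:05-18:25.
Vera ∩ Yuki ∩ Hamid ∩ Freya ∩ Wiremu: 08:55-10:15, 12:10-13:30, 15:15-15:20, 16:05-18:25.
Vera ∩ Yuki ∩ Hamid ∩ Freya ∩ Wiremu ∩ Rosa: 08:55-10:15, 12:10-13:30, 15:15-15:20, 16:05-18:10.
Those are the intersection windows.
The last common window of at least 25 minutes is 16:05-18:10; a 25-minute meeting can start as late as 17:45 and still end by 18:10.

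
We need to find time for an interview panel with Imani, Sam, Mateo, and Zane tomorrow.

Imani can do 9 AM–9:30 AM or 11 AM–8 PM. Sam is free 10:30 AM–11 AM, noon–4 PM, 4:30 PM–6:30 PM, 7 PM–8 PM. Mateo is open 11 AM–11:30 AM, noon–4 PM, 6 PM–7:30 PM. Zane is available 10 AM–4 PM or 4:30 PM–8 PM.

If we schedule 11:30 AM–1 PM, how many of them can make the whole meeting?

2

Imani and Zane can make the full 11:30-13:00 slot — that's 2.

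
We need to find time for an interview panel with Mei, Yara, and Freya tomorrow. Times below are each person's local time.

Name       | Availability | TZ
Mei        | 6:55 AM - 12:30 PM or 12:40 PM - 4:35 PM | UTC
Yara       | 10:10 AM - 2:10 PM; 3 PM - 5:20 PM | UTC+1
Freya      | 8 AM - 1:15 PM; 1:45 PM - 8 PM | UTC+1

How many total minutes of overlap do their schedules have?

Mei in UTC: 06:55-12:30, 12:40-16:35.
Yara in UTC: 09:10-13:10, 14:00-16:20 (subtract 1h to convert from UTC+1).
Freya in UTC: 07:00-12:15, 12:45-19:00 (subtract 1h to convert from UTC+1).
Mei ∩ Yara: 09:10-12:30, 12:40-13:10, 14:00-16:20.
Mei ∩ Yara ∩ Freya: 09:10-12:15, 12:45-13:10, 14:00-16:20.
Summing the common windows: 185 + 25 + 140 = 350 minutes.

350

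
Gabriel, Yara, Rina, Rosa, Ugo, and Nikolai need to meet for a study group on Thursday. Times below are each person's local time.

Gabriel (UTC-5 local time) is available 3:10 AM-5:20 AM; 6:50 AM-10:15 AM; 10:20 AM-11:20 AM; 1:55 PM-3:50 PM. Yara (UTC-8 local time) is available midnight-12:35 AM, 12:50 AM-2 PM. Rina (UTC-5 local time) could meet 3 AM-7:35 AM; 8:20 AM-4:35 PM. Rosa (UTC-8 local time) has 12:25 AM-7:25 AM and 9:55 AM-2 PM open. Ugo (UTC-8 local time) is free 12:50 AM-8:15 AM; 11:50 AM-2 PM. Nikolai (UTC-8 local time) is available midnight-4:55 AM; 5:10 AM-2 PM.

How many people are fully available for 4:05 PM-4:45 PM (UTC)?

3

Gabriel in UTC: 08:10-10:20, 11:50-15:15, 15:20-16:20, 18:55-20:50 (add 5h to convert from UTC-5).
Yara in UTC: 08:00-08:35, 08:50-22:00 (add 8h to convert from UTC-8).
Rina in UTC: 08:00-12:35, 13:20-21:35 (add 5h to convert from UTC-5).
Rosa in UTC: 08:25-15:25, 17:55-22:00 (add 8h to convert from UTC-8).
Ugo in UTC: 08:50-16:15, 19:50-22:00 (add 8h to convert from UTC-8).
Nikolai in UTC: 08:00-12:55, 13:10-22:00 (add 8h to convert from UTC-8).
Yara, Rina, and Nikolai can make the full 16:05-16:45 slot — that's 3.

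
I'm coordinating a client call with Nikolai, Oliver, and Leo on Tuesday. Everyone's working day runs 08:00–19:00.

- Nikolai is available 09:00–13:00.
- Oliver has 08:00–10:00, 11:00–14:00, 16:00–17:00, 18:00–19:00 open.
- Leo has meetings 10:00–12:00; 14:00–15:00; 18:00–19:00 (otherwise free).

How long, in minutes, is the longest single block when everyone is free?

60

Nikolai free: 09:00-13:00.
Oliver free: 08:00-10:00, 11:00-14:00, 16:00-17:00, 18:00-19:00.
Leo free: 08:00-10:00, 12:00-14:00, 15:00-18:00 (invert busy blocks within the working day).
Nikolai ∩ Oliver: 09:00-10:00, 11:00-13:00.
Nikolai ∩ Oliver ∩ Leo: 09:00-10:00, 12:00-13:00.
The longest is 09:00-10:00 at 60 minutes.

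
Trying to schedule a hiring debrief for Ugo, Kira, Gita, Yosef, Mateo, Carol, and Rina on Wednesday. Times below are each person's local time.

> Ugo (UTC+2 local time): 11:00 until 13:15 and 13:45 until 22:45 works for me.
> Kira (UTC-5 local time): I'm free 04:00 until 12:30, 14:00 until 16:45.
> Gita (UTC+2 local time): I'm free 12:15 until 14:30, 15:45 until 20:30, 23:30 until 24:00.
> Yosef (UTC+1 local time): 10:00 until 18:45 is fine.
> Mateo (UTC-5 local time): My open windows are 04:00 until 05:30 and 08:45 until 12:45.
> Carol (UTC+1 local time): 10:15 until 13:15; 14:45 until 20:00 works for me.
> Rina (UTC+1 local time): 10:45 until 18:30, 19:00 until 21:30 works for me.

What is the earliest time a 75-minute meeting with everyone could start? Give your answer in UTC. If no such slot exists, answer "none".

Ugo in UTC: 09:00-11:15, 11:45-20:45 (subtract 2h to convert from UTC+2).
Kira in UTC: 09:00-17:30, 19:00-21:45 (add 5h to convert from UTC-5).
Gita in UTC: 10:15-12:30, 13:45-18:30, 21:30-22:00 (subtract 2h to convert from UTC+2).
Yosef in UTC: 09:00-17:45 (subtract 1h to convert from UTC+1).
Mateo in UTC: 09:00-10:30, 13:45-17:45 (add 5h to convert from UTC-5).
Carol in UTC: 09:15-12:15, 13:45-19:00 (subtract 1h to convert from UTC+1).
Rina in UTC: 09:45-17:30, 18:00-20:30 (subtract 1h to convert from UTC+1).
Ugo ∩ Kira: 09:00-11:15, 11:45-17:30, 19:00-20:45.
Ugo ∩ Kira ∩ Gita: 10:15-11:15, 11:45-12:30, 13:45-17:30.
Ugo ∩ Kira ∩ Gita ∩ Yosef: 10:15-11:15, 11:45-12:30, 13:45-17:30.
Ugo ∩ Kira ∩ Gita ∩ Yosef ∩ Mateo: 10:15-10:30, 13:45-17:30.
Ugo ∩ Kira ∩ Gita ∩ Yosef ∩ Mateo ∩ Carol: 10:15-10:30, 13:45-17:30.
Ugo ∩ Kira ∩ Gita ∩ Yosef ∩ Mateo ∩ Carol ∩ Rina: 10:15-10:30, 13:45-17:30.
The first common window of at least 75 minutes is 13:45-17:30, so the earliest start is 13:45.

13:45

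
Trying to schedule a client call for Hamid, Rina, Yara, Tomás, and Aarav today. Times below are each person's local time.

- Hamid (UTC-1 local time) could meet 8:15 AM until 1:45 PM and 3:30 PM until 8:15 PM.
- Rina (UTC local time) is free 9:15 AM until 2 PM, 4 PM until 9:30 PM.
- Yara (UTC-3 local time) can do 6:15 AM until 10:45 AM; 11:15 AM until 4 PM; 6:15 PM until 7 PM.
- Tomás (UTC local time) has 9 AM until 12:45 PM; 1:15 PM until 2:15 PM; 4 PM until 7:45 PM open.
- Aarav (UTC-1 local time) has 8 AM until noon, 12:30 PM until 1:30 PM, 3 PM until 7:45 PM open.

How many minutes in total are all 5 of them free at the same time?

Hamid in UTC: 09:15-14:45, 16:30-21:15 (add 1h to convert from UTC-1).
Rina in UTC: 09:15-14:00, 16:00-21:30.
Yara in UTC: 09:15-13:45, 14:15-19:00, 21:15-22:00 (add 3h to convert from UTC-3).
Tomás in UTC: 09:00-12:45, 13:15-14:15, 16:00-19:45.
Aarav in UTC: 09:00-13:00, 13:30-14:30, 16:00-20:45 (add 1h to convert from UTC-1).
Hamid ∩ Rina: 09:15-14:00, 16:30-21:15.
Hamid ∩ Rina ∩ Yara: 09:15-13:45, 16:30-19:00.
Hamid ∩ Rina ∩ Yara ∩ Tomás: 09:15-12:45, 13:15-13:45, 16:30-19:00.
Hamid ∩ Rina ∩ Yara ∩ Tomás ∩ Aarav: 09:15-12:45, 13:30-13:45, 16:30-19:00.
Summing the common windows: 210 + 15 + 150 = 375 minutes.

375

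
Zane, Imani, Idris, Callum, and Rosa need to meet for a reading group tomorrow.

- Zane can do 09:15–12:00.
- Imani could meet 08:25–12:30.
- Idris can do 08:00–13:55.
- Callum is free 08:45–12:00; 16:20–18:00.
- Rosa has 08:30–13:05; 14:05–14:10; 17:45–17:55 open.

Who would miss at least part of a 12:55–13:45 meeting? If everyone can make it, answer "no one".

Callum, Imani, Rosa, Zane

Zane: not fully free for 12:55-13:45. Imani: not fully free for 12:55-13:45. Idris: free for 12:55-13:45. Callum: not fully free for 12:55-13:45. Rosa: not fully free for 12:55-13:45.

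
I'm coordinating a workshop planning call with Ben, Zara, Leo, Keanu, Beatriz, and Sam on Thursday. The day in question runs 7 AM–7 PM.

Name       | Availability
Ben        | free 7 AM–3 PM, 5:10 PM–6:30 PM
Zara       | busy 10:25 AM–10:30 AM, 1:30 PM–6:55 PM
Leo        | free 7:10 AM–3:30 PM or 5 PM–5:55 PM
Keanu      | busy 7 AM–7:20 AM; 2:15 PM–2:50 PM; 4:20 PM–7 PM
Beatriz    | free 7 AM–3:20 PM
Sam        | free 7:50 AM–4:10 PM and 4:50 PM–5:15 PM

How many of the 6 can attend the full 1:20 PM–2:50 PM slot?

4

Ben free: 07:00-15:00, 17:10-18:30.
Zara free: 07:00-10:25, 10:30-13:30, 18:55-19:00 (invert busy blocks within the working day).
Leo free: 07:10-15:30, 17:00-17:55.
Keanu free: 07:20-14:15, 14:50-16:20 (invert busy blocks within the working day).
Beatriz free: 07:00-15:20.
Sam free: 07:50-16:10, 16:50-17:15.
Ben, Leo, Beatriz, and Sam can make the full 13:20-14:50 slot — that's 4.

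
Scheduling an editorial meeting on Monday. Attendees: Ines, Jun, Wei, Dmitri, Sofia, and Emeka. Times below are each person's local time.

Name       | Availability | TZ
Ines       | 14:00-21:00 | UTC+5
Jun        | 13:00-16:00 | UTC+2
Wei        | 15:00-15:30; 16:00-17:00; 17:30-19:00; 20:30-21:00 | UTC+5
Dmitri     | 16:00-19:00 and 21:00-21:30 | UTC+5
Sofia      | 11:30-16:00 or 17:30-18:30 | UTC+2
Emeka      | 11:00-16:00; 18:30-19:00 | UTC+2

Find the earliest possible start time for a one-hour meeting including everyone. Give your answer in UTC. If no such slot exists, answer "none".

Ines in UTC: 09:00-16:00 (subtract 5h to convert from UTC+5).
Jun in UTC: 11:00-14:00 (subtract 2h to convert from UTC+2).
Wei in UTC: 10:00-10:30, 11:00-12:00, 12:30-14:00, 15:30-16:00 (subtract 5h to convert from UTC+5).
Dmitri in UTC: 11:00-14:00, 16:00-16:30 (subtract 5h to convert from UTC+5).
Sofia in UTC: 09:30-14:00, 15:30-16:30 (subtract 2h to convert from UTC+2).
Emeka in UTC: 09:00-14:00, 16:30-17:00 (subtract 2h to convert from UTC+2).
Ines ∩ Jun: 11:00-14:00.
Ines ∩ Jun ∩ Wei: 11:00-12:00, 12:30-14:00.
Ines ∩ Jun ∩ Wei ∩ Dmitri: 11:00-12:00, 12:30-14:00.
Ines ∩ Jun ∩ Wei ∩ Dmitri ∩ Sofia: 11:00-12:00, 12:30-14:00.
Ines ∩ Jun ∩ Wei ∩ Dmitri ∩ Sofia ∩ Emeka: 11:00-12:00, 12:30-14:00.
The first common window of at least 60 minutes is 11:00-12:00, so the earliest start is 11:00.

11:00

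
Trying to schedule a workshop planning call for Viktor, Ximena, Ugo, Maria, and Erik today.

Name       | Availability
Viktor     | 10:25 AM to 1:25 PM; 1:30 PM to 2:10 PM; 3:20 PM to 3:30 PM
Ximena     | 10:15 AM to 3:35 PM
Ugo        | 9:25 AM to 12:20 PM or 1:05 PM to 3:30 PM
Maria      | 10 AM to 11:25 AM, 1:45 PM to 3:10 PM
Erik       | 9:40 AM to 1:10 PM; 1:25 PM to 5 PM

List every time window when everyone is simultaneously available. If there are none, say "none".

Viktor ∩ Ximena: 10:25-13:25, 13:30-14:10, 15:20-15:30.
Viktor ∩ Ximena ∩ Ugo: 10:25-12:20, 13:05-13:25, 13:30-14:10, 15:20-15:30.
Viktor ∩ Ximena ∩ Ugo ∩ Maria: 10:25-11:25, 13:45-14:10.
Viktor ∩ Ximena ∩ Ugo ∩ Maria ∩ Erik: 10:25-11:25, 13:45-14:10.
So the common availability across everyone is 10:25-11:25, 13:45-14:10.

10:25-11:25, 13:45-14:10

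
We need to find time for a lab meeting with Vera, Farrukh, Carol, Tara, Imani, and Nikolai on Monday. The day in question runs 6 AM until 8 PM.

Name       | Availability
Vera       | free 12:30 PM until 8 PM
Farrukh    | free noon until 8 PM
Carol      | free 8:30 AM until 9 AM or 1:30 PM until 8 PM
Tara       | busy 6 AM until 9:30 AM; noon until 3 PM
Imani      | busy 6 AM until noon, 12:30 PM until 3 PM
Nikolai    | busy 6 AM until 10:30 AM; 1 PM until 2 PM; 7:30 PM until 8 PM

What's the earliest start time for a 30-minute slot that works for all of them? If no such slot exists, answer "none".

15:00

Vera free: 12:30-20:00.
Farrukh free: 12:00-20:00.
Carol free: 08:30-09:00, 13:30-20:00.
Tara free: 09:30-12:00, 15:00-20:00 (invert busy blocks within the working day).
Imani free: 12:00-12:30, 15:00-20:00 (invert busy blocks within the working day).
Nikolai free: 10:30-13:00, 14:00-19:30 (invert busy blocks within the working day).
Vera ∩ Farrukh: 12:30-20:00.
Vera ∩ Farrukh ∩ Carol: 13:30-20:00.
Vera ∩ Farrukh ∩ Carol ∩ Tara: 15:00-20:00.
Vera ∩ Farrukh ∩ Carol ∩ Tara ∩ Imani: 15:00-20:00.
Vera ∩ Farrukh ∩ Carol ∩ Tara ∩ Imani ∩ Nikolai: 15:00-19:30.
So the common availability across everyone is 15:00-19:30.
The first common window of at least 30 minutes is 15:00-19:30, so the earliest start is 15:00.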